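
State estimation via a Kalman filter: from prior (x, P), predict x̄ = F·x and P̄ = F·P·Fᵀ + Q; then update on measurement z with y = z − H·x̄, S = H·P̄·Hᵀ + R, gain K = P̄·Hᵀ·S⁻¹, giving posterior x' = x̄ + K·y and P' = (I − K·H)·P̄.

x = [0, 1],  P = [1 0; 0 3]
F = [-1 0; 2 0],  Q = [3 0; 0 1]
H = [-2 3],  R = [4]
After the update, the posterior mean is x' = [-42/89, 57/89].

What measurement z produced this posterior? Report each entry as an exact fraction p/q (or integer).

z = [3]

x̄ = F·x = [0, 0]
P̄ = F·P·Fᵀ + Q = [4 -2; -2 5]
S = H·P̄·Hᵀ + R = [89]
K = P̄·Hᵀ·S⁻¹ = [-14/89; 19/89]
x' − x̄ = [-42/89, 57/89] = K·y
y = (KᵀK)⁻¹·Kᵀ·(x' − x̄) = [3]
z = y + H·x̄ = [3] + [0] = [3]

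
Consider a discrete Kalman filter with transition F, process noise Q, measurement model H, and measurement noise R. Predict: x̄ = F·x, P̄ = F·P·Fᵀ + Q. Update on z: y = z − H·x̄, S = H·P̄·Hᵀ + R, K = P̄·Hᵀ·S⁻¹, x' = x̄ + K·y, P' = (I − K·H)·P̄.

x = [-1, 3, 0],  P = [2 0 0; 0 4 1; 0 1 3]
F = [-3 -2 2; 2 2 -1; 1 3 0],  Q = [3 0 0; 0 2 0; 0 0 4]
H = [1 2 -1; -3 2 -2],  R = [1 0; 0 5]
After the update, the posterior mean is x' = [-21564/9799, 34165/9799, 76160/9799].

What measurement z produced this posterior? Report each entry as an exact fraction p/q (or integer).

z = [-3, -2]

x̄ = F·x = [-3, 4, 8]
P̄ = F·P·Fᵀ + Q = [41 -28 -24; -28 25 25; -24 25 42]
S = H·P̄·Hᵀ + R = [20 -1; -1 490]
K = P̄·Hᵀ·S⁻¹ = [4279/9799 -2611/9799; -1386/9799 1677/9799; -7802/9799 744/9799]
x' − x̄ = [7833/9799, -5031/9799, -2232/9799] = K·y
y = (KᵀK)⁻¹·Kᵀ·(x' − x̄) = [0, -3]
z = y + H·x̄ = [0, -3] + [-3, 1] = [-3, -2]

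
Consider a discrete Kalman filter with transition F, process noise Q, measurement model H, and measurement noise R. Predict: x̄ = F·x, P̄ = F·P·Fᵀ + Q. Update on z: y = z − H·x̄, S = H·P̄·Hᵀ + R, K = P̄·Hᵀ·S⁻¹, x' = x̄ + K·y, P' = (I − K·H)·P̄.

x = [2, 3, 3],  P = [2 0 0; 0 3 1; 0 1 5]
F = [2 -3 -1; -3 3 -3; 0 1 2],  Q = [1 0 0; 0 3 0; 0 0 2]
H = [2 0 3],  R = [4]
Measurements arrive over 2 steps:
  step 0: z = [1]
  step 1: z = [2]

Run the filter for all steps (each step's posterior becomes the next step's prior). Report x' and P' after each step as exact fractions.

step 0: x' = [-1288/141, 18/47, 919/141], P' = [6371/141 -366/47 -4226/141; -366/47 825/47 204/47; -4226/141 204/47 2864/141]
step 1: x' = [-163707/16711, -39681/16711, 358276/50133], P' = [1669469/16711 -283680/16711 -1086570/16711; -283680/16711 416280/16711 170508/16711; -1086570/16711 170508/16711 2142352/50133]

step 0: x̄ = F·x = [-8, -6, 9]
step 0: P̄ = F·P·Fᵀ + Q = [47 -18 -26; -18 75 -18; -26 -18 29]
step 0: y = z − H·x̄ = [-10]
step 0: S = H·P̄·Hᵀ + R = [141]
step 0: K = P̄·Hᵀ·S⁻¹ = [16/141; -30/47; 35/141]
step 0: x' = x̄ + K·y = [-1288/141, 18/47, 919/141]
step 0: P' = (I − K·H)·P̄ = [6371/141 -366/47 -4226/141; -366/47 825/47 204/47; -4226/141 204/47 2864/141]
step 1: x̄ = F·x = [-1219/47, 9, 1892/141]
step 1: P̄ = F·P·Fᵀ + Q = [28172/47 -369 -12179/47; -369 273 147; -12179/47 147 16661/141]
step 1: y = z − H·x̄ = [640/47]
step 1: S = H·P̄·Hᵀ + R = [16711/47]
step 1: K = P̄·Hᵀ·S⁻¹ = [19807/16711; -13959/16711; -7697/16711]
step 1: x' = x̄ + K·y = [-163707/16711, -39681/16711, 358276/50133]
step 1: P' = (I − K·H)·P̄ = [1669469/16711 -283680/16711 -1086570/16711; -283680/16711 416280/16711 170508/16711; -1086570/16711 170508/16711 2142352/50133]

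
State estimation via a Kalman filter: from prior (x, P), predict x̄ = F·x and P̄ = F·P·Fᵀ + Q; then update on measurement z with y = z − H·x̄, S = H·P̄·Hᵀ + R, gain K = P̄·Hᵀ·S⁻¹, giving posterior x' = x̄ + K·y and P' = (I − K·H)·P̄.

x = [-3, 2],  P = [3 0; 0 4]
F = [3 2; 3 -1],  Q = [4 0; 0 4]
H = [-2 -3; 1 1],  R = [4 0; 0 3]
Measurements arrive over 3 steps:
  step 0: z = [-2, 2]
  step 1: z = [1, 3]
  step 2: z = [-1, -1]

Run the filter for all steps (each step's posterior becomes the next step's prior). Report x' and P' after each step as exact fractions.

step 0: x' = [208/49, -110/49], P' = [13456/1323 -9340/1323; -9340/1323 6988/1323]
step 1: x' = [6484451/2841669, -4141232/2841669], P' = [10369328/2841669 -7031564/2841669; -7031564/2841669 5854736/2841669]
step 2: x' = [-215055803/574561809, 262587533/574561809], P' = [2089547725/574561809 -1414238923/574561809; -1414238923/574561809 1176099253/574561809]

step 0: x̄ = F·x = [-5, -11]
step 0: P̄ = F·P·Fᵀ + Q = [47 19; 19 35]
step 0: y = z − H·x̄ = [-45, 18]
step 0: S = H·P̄·Hᵀ + R = [735 -294; -294 123]
step 0: K = P̄·Hᵀ·S⁻¹ = [277/1323 28/27; -571/1323 -16/27]
step 0: x' = x̄ + K·y = [208/49, -110/49]
step 0: P' = (I − K·H)·P̄ = [13456/1323 -9340/1323; -9340/1323 6988/1323]
step 1: x̄ = F·x = [404/49, 734/49]
step 1: P̄ = F·P·Fᵀ + Q = [42268/1323 79108/1323; 79108/1323 189424/1323]
step 1: y = z − H·x̄ = [437/7, -991/49]
step 1: S = H·P̄·Hᵀ + R = [57724/27 -149764/189; -149764/189 393877/1323]
step 1: K = P̄·Hᵀ·S⁻¹ = [89009/2841669 1112588/2841669; -875270/2841669 -392276/2841669]
step 1: x' = x̄ + K·y = [6484451/2841669, -4141232/2841669]
step 1: P' = (I − K·H)·P̄ = [10369328/2841669 -7031564/2841669; -7031564/2841669 5854736/2841669]
step 2: x̄ = F·x = [11170889/2841669, 23594585/2841669]
step 2: P̄ = F·P·Fᵀ + Q = [43730804/2841669 60519788/2841669; 60519788/2841669 152734748/2841669]
step 2: y = z − H·x̄ = [90283864/2841669, -37607143/2841669]
step 2: S = H·P̄·Hᵀ + R = [2287140080/2841669 -848264792/2841669; -848264792/2841669 326030135/2841669]
step 2: K = P̄·Hᵀ·S⁻¹ = [63621319/2298247236 225102934/574561809; -699819913/2298247236 -79379890/574561809]
step 2: x' = x̄ + K·y = [-215055803/574561809, 262587533/574561809]
step 2: P' = (I − K·H)·P̄ = [2089547725/574561809 -1414238923/574561809; -1414238923/574561809 1176099253/574561809]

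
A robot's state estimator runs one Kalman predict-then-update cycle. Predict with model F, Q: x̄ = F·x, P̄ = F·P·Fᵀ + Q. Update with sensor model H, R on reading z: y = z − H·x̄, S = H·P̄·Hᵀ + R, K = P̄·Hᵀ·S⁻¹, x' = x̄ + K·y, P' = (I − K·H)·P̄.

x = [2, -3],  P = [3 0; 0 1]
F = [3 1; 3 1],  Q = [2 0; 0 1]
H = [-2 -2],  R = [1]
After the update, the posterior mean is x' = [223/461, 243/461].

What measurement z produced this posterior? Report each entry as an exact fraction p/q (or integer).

z = [-2]

x̄ = F·x = [3, 3]
P̄ = F·P·Fᵀ + Q = [30 28; 28 29]
S = H·P̄·Hᵀ + R = [461]
K = P̄·Hᵀ·S⁻¹ = [-116/461; -114/461]
x' − x̄ = [-1160/461, -1140/461] = K·y
y = (KᵀK)⁻¹·Kᵀ·(x' − x̄) = [10]
z = y + H·x̄ = [10] + [-12] = [-2]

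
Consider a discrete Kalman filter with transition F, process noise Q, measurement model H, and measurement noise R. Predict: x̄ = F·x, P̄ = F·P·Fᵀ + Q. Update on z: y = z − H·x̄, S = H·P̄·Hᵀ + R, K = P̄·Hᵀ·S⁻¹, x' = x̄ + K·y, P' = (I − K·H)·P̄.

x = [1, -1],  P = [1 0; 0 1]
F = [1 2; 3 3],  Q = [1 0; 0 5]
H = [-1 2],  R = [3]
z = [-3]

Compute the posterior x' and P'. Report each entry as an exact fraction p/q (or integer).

x' = [-113/65, -148/65]
P' = [246/65 141/65; 141/65 126/65]

x̄ = F·x = [-1, 0]
P̄ = F·P·Fᵀ + Q = [6 9; 9 23]
y = z − H·x̄ = [-4]
S = H·P̄·Hᵀ + R = [65]
K = P̄·Hᵀ·S⁻¹ = [12/65; 37/65]
x' = x̄ + K·y = [-113/65, -148/65]
P' = (I − K·H)·P̄ = [246/65 141/65; 141/65 126/65]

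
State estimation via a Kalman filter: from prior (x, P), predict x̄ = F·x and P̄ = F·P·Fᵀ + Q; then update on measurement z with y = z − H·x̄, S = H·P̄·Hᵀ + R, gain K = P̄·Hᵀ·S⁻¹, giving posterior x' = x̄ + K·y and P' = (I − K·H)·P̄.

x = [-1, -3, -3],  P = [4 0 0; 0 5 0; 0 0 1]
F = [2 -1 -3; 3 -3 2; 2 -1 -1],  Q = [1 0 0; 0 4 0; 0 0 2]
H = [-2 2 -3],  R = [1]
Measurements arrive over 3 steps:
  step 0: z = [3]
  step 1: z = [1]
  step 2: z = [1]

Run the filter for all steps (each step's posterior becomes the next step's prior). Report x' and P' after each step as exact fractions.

step 0: x' = [390/277, 35/277, -502/277], P' = [3963/277 9209/277 3520/277; 9209/277 24652/277 10295/277; 3520/277 10295/277 4532/277]
step 1: x' = [-1620665/304693, -2468855/304693, -664225/304693], P' = [4770579/304693 5533386/304693 553580/304693; 5533386/304693 7420473/304693 1285940/304693; 553580/304693 1285940/304693 510624/304693]
step 2: x' = [542638201/135188548, 539774083/135188548, -46976227/135188548], P' = [1222820947/135188548 1358527429/135188548 101145811/135188548; 1358527429/135188548 1954013635/135188548 398668753/135188548; 101145811/135188548 398668753/135188548 207337807/135188548]

step 0: x̄ = F·x = [10, 0, 4]
step 0: P̄ = F·P·Fᵀ + Q = [31 33 24; 33 89 37; 24 37 24]
step 0: y = z − H·x̄ = [35]
step 0: S = H·P̄·Hᵀ + R = [277]
step 0: K = P̄·Hᵀ·S⁻¹ = [-68/277; 1/277; -46/277]
step 0: x' = x̄ + K·y = [390/277, 35/277, -502/277]
step 0: P' = (I − K·H)·P̄ = [3963/277 9209/277 3520/277; 9209/277 24652/277 10295/277; 3520/277 10295/277 4532/277]
step 1: x̄ = F·x = [2251/277, 61/277, 1247/277]
step 1: P̄ = F·P·Fᵀ + Q = [64263/277 42126/277 30284/277; 42126/277 29709/277 19604/277; 30284/277 19604/277 15264/277]
step 1: y = z − H·x̄ = [8398/277]
step 1: S = H·P̄·Hᵀ + R = [304693/277]
step 1: K = P̄·Hᵀ·S⁻¹ = [-135126/304693; -83646/304693; -67152/304693]
step 1: x' = x̄ + K·y = [-1620665/304693, -2468855/304693, -664225/304693]
step 1: P' = (I − K·H)·P̄ = [4770579/304693 5533386/304693 553580/304693; 5533386/304693 7420473/304693 1285940/304693; 553580/304693 1285940/304693 510624/304693]
step 2: x̄ = F·x = [1220200/304693, 1216120/304693, -108250/304693]
step 2: P̄ = F·P·Fᵀ + Q = [10342234/304693 4254355/304693 6616237/304693; 4254355/304693 4591468/304693 1902691/304693; 6616237/304693 1902691/304693 5846815/304693]
step 2: y = z − H·x̄ = [-11897/304693]
step 2: S = H·P̄·Hᵀ + R = [135188548/304693]
step 2: K = P̄·Hᵀ·S⁻¹ = [-32024469/135188548; -5033847/135188548; -26967537/135188548]
step 2: x' = x̄ + K·y = [542638201/135188548, 539774083/135188548, -46976227/135188548]
step 2: P' = (I − K·H)·P̄ = [1222820947/135188548 1358527429/135188548 101145811/135188548; 1358527429/135188548 1954013635/135188548 398668753/135188548; 101145811/135188548 398668753/135188548 207337807/135188548]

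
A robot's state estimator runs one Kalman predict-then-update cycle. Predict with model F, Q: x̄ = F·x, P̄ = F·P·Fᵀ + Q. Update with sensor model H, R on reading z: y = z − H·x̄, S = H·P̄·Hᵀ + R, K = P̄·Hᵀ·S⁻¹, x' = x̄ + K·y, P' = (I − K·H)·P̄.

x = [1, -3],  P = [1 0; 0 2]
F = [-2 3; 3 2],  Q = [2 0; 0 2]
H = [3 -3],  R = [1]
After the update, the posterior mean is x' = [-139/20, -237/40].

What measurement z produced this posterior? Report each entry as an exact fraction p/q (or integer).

x̄ = F·x = [-11, -3]
P̄ = F·P·Fᵀ + Q = [24 6; 6 19]
S = H·P̄·Hᵀ + R = [280]
K = P̄·Hᵀ·S⁻¹ = [27/140; -39/280]
x' − x̄ = [81/20, -117/40] = K·y
y = (KᵀK)⁻¹·Kᵀ·(x' − x̄) = [21]
z = y + H·x̄ = [21] + [-24] = [-3]

z = [-3]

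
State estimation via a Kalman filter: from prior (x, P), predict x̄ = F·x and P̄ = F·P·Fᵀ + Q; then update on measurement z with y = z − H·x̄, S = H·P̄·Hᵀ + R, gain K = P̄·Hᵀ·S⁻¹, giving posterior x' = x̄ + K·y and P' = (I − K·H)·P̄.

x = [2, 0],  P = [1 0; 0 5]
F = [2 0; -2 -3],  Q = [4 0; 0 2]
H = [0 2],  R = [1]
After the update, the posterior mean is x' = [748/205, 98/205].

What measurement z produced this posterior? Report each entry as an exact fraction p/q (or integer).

x̄ = F·x = [4, -4]
P̄ = F·P·Fᵀ + Q = [8 -4; -4 51]
S = H·P̄·Hᵀ + R = [205]
K = P̄·Hᵀ·S⁻¹ = [-8/205; 102/205]
x' − x̄ = [-72/205, 918/205] = K·y
y = (KᵀK)⁻¹·Kᵀ·(x' − x̄) = [9]
z = y + H·x̄ = [9] + [-8] = [1]

z = [1]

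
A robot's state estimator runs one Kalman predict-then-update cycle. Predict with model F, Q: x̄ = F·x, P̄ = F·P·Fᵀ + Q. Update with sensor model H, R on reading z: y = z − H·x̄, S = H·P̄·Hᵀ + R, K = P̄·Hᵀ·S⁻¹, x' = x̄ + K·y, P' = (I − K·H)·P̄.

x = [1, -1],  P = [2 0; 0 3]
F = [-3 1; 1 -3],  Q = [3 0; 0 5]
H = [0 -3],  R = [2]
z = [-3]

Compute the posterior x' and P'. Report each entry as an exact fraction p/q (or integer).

x' = [-827/308, 157/154]
P' = [5367/308 -15/154; -15/154 17/77]

x̄ = F·x = [-4, 4]
P̄ = F·P·Fᵀ + Q = [24 -15; -15 34]
y = z − H·x̄ = [9]
S = H·P̄·Hᵀ + R = [308]
K = P̄·Hᵀ·S⁻¹ = [45/308; -51/154]
x' = x̄ + K·y = [-827/308, 157/154]
P' = (I − K·H)·P̄ = [5367/308 -15/154; -15/154 17/77]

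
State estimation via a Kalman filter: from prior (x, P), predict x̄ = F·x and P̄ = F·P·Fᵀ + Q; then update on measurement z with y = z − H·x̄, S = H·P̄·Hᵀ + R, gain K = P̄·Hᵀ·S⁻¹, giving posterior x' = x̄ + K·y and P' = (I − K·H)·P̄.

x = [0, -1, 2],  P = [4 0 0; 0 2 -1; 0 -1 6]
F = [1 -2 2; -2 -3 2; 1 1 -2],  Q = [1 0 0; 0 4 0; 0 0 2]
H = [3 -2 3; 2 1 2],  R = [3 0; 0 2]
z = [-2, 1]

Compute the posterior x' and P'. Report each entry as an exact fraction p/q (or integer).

x̄ = F·x = [6, 7, -5]
P̄ = F·P·Fᵀ + Q = [45 38 -30; 38 74 -46; -30 -46 36]
y = z − H·x̄ = [9, -8]
S = H·P̄·Hᵀ + R = [584 -14; -14 128]
K = P̄·Hᵀ·S⁻¹ = [-754/18639 19639/37278; -31/109 46/109; 179/981 -241/981]
x' = x̄ + K·y = [26492/18639, 116/109, -1366/981]
P' = (I − K·H)·P̄ = [147655/18639 53/109 -7493/981; 53/109 66/109 -40/109; -7493/981 -40/109 7432/981]

x' = [26492/18639, 116/109, -1366/981]
P' = [147655/18639 53/109 -7493/981; 53/109 66/109 -40/109; -7493/981 -40/109 7432/981]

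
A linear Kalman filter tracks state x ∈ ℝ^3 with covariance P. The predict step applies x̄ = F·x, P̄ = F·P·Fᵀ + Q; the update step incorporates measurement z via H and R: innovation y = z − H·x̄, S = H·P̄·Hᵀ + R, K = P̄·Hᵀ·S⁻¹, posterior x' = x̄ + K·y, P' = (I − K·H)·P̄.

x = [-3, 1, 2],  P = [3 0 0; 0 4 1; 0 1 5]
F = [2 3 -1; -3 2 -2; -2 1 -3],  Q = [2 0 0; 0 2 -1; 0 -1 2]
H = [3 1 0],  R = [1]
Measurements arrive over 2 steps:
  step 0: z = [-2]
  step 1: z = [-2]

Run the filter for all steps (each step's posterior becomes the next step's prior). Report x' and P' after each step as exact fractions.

step 0: x' = [-1805/547, 4315/547, 919/547], P' = [2778/547 -8179/547 -6875/547; -8179/547 24618/547 20687/547; -6875/547 20687/547 27335/547]
step 1: x' = [-293191/155644, 143448/38911, 302117/38911], P' = [1810625/1089508 -1291223/272377 -4125560/272377; -1291223/272377 3945672/272377 12383187/272377; -4125560/272377 12383187/272377 53933235/272377]

step 0: x̄ = F·x = [-5, 7, 1]
step 0: P̄ = F·P·Fᵀ + Q = [49 8 5; 8 57 47; 5 47 57]
step 0: y = z − H·x̄ = [6]
step 0: S = H·P̄·Hᵀ + R = [547]
step 0: K = P̄·Hᵀ·S⁻¹ = [155/547; 81/547; 62/547]
step 0: x' = x̄ + K·y = [-1805/547, 4315/547, 919/547]
step 0: P' = (I − K·H)·P̄ = [2778/547 -8179/547 -6875/547; -8179/547 24618/547 20687/547; -6875/547 20687/547 27335/547]
step 1: x̄ = F·x = [8416/547, 12207/547, 5168/547]
step 1: P̄ = F·P·Fᵀ + Q = [66333/547 67984/547 -1907/547; 67984/547 84060/547 31749/547; -1907/547 31749/547 108933/547]
step 1: y = z − H·x̄ = [-38549/547]
step 1: S = H·P̄·Hᵀ + R = [1089508/547]
step 1: K = P̄·Hᵀ·S⁻¹ = [266983/1089508; 72003/272377; 6507/272377]
step 1: x' = x̄ + K·y = [-293191/155644, 143448/38911, 302117/38911]
step 1: P' = (I − K·H)·P̄ = [1810625/1089508 -1291223/272377 -4125560/272377; -1291223/272377 3945672/272377 12383187/272377; -4125560/272377 12383187/272377 53933235/272377]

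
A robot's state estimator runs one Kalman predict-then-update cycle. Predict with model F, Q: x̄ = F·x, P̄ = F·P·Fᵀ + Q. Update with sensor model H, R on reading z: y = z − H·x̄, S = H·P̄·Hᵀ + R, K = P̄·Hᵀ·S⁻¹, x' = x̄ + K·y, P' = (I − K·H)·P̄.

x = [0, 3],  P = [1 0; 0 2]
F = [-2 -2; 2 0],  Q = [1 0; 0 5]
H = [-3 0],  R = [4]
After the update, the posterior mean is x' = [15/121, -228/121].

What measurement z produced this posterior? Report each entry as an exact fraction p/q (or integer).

z = [-1]

x̄ = F·x = [-6, 0]
P̄ = F·P·Fᵀ + Q = [13 -4; -4 9]
S = H·P̄·Hᵀ + R = [121]
K = P̄·Hᵀ·S⁻¹ = [-39/121; 12/121]
x' − x̄ = [741/121, -228/121] = K·y
y = (KᵀK)⁻¹·Kᵀ·(x' − x̄) = [-19]
z = y + H·x̄ = [-19] + [18] = [-1]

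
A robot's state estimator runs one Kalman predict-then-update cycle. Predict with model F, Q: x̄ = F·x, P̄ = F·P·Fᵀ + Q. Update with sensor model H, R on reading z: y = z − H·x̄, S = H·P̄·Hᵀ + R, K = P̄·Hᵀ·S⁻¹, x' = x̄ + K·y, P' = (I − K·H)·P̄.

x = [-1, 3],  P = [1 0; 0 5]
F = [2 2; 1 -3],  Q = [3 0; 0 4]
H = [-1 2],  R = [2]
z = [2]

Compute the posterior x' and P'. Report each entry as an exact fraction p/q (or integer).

x' = [-794/341, -82/341]
P' = [2318/341 1076/341; 1076/341 666/341]

x̄ = F·x = [4, -10]
P̄ = F·P·Fᵀ + Q = [27 -28; -28 50]
y = z − H·x̄ = [26]
S = H·P̄·Hᵀ + R = [341]
K = P̄·Hᵀ·S⁻¹ = [-83/341; 128/341]
x' = x̄ + K·y = [-794/341, -82/341]
P' = (I − K·H)·P̄ = [2318/341 1076/341; 1076/341 666/341]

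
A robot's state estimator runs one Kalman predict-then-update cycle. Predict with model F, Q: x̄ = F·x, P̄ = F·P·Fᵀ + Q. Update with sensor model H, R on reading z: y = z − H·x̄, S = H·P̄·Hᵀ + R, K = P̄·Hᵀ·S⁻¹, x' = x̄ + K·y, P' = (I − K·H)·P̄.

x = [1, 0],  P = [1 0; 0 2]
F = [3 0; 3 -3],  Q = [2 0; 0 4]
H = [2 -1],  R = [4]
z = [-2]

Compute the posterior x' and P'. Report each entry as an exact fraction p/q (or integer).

x' = [64/43, 194/43]
P' = [304/43 556/43; 556/43 1164/43]

x̄ = F·x = [3, 3]
P̄ = F·P·Fᵀ + Q = [11 9; 9 31]
y = z − H·x̄ = [-5]
S = H·P̄·Hᵀ + R = [43]
K = P̄·Hᵀ·S⁻¹ = [13/43; -13/43]
x' = x̄ + K·y = [64/43, 194/43]
P' = (I − K·H)·P̄ = [304/43 556/43; 556/43 1164/43]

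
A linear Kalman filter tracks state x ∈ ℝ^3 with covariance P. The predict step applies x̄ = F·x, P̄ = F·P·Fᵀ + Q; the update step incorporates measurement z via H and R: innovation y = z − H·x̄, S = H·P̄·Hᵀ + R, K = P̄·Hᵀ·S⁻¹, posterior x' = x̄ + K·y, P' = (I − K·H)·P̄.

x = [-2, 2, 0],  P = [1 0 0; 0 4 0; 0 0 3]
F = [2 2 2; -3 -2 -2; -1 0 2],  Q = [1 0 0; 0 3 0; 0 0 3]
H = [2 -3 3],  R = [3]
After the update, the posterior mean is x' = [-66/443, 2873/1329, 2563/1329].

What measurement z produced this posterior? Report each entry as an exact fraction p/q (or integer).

x̄ = F·x = [0, 2, 2]
P̄ = F·P·Fᵀ + Q = [33 -34 10; -34 40 -9; 10 -9 16]
S = H·P̄·Hᵀ + R = [1329]
K = P̄·Hᵀ·S⁻¹ = [66/443; -215/1329; 95/1329]
x' − x̄ = [-66/443, 215/1329, -95/1329] = K·y
y = (KᵀK)⁻¹·Kᵀ·(x' − x̄) = [-1]
z = y + H·x̄ = [-1] + [0] = [-1]

z = [-1]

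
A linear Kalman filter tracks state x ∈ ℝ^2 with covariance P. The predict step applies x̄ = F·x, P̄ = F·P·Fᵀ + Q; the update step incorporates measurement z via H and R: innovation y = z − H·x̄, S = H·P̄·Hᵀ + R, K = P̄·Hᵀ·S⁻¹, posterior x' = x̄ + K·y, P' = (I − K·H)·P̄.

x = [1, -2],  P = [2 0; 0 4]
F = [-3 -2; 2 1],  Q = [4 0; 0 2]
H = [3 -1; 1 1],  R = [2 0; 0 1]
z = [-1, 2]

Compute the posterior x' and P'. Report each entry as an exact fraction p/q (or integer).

x' = [265/1307, 1990/1307]
P' = [236/1307 46/1307; 46/1307 740/1307]

x̄ = F·x = [1, 0]
P̄ = F·P·Fᵀ + Q = [38 -20; -20 14]
y = z − H·x̄ = [-4, 1]
S = H·P̄·Hᵀ + R = [478 60; 60 13]
K = P̄·Hᵀ·S⁻¹ = [331/1307 282/1307; -301/1307 786/1307]
x' = x̄ + K·y = [265/1307, 1990/1307]
P' = (I − K·H)·P̄ = [236/1307 46/1307; 46/1307 740/1307]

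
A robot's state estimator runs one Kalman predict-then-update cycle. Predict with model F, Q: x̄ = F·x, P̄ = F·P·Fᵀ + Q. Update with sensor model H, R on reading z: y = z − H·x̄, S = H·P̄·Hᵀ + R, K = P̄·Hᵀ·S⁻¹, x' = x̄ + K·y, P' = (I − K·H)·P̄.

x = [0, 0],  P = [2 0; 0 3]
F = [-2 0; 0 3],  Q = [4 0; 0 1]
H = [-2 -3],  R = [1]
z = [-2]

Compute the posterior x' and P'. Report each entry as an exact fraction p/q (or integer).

x̄ = F·x = [0, 0]
P̄ = F·P·Fᵀ + Q = [12 0; 0 28]
y = z − H·x̄ = [-2]
S = H·P̄·Hᵀ + R = [301]
K = P̄·Hᵀ·S⁻¹ = [-24/301; -12/43]
x' = x̄ + K·y = [48/301, 24/43]
P' = (I − K·H)·P̄ = [3036/301 -288/43; -288/43 196/43]

x' = [48/301, 24/43]
P' = [3036/301 -288/43; -288/43 196/43]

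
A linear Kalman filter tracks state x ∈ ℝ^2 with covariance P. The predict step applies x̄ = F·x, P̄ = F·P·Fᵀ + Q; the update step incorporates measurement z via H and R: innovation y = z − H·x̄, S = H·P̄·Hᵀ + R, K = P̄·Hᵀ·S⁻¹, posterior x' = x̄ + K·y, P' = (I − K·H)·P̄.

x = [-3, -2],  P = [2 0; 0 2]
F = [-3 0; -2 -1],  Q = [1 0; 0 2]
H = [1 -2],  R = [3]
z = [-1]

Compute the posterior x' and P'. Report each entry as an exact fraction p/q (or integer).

x̄ = F·x = [9, 8]
P̄ = F·P·Fᵀ + Q = [19 12; 12 12]
y = z − H·x̄ = [6]
S = H·P̄·Hᵀ + R = [22]
K = P̄·Hᵀ·S⁻¹ = [-5/22; -6/11]
x' = x̄ + K·y = [84/11, 52/11]
P' = (I − K·H)·P̄ = [393/22 102/11; 102/11 60/11]

x' = [84/11, 52/11]
P' = [393/22 102/11; 102/11 60/11]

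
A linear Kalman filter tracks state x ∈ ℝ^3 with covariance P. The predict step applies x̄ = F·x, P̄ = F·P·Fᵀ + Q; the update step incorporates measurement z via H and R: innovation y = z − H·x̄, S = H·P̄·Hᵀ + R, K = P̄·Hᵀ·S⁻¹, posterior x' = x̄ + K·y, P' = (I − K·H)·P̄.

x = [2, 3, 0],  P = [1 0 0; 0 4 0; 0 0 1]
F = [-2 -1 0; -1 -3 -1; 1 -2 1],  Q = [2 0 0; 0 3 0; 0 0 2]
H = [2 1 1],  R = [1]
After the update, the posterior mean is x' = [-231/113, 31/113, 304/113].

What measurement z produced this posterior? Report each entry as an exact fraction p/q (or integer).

x̄ = F·x = [-7, -11, -4]
P̄ = F·P·Fᵀ + Q = [10 14 6; 14 41 22; 6 22 20]
S = H·P̄·Hᵀ + R = [226]
K = P̄·Hᵀ·S⁻¹ = [20/113; 91/226; 27/113]
x' − x̄ = [560/113, 1274/113, 756/113] = K·y
y = (KᵀK)⁻¹·Kᵀ·(x' − x̄) = [28]
z = y + H·x̄ = [28] + [-29] = [-1]

z = [-1]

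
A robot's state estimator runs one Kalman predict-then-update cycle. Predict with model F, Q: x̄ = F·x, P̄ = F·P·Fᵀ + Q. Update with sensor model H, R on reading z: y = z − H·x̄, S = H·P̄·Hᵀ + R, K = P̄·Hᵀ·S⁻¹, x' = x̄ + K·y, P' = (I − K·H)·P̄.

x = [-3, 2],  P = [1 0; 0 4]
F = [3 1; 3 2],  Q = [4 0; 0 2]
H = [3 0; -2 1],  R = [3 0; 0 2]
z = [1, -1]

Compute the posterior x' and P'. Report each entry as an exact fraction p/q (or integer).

x' = [171/641, -7/641]
P' = [204/641 374/641; 374/641 1754/641]

x̄ = F·x = [-7, -5]
P̄ = F·P·Fᵀ + Q = [17 17; 17 27]
y = z − H·x̄ = [22, -10]
S = H·P̄·Hᵀ + R = [156 -51; -51 29]
K = P̄·Hᵀ·S⁻¹ = [204/641 -17/641; 374/641 503/641]
x' = x̄ + K·y = [171/641, -7/641]
P' = (I − K·H)·P̄ = [204/641 374/641; 374/641 1754/641]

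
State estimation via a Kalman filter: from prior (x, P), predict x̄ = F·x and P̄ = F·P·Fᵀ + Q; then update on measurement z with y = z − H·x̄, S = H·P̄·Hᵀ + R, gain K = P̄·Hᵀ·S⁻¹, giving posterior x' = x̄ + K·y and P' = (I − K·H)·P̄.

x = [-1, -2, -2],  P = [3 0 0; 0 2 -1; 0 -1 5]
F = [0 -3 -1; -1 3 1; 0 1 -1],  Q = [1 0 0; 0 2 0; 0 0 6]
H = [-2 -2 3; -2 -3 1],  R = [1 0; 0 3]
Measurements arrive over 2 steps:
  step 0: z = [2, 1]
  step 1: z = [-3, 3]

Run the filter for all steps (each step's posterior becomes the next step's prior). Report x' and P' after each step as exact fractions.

step 0: x' = [10772/1895, -6743/1895, 780/379], P' = [42741/3790 -13137/1895 2139/758; -13137/1895 18091/3790 -513/379; 2139/758 -513/379 831/758]
step 1: x' = [14993773/9634951, -288816226/105984461, -190148657/105984461], P' = [61275330/9634951 -40043411/9634951 13399923/9634951; -40043411/9634951 342916098/105984461 -55347317/105984461; 13399923/9634951 -55347317/105984461 73908183/105984461]

step 0: x̄ = F·x = [8, -7, 0]
step 0: P̄ = F·P·Fᵀ + Q = [18 -17 -3; -17 22 3; -3 3 15]
step 0: y = z − H·x̄ = [4, -4]
step 0: S = H·P̄·Hᵀ + R = [160 70; 70 78]
step 0: K = P̄·Hᵀ·S⁻¹ = [-849/3790 269/758; 488/1895 -457/758; 267/758 -123/758]
step 0: x' = x̄ + K·y = [10772/1895, -6743/1895, 780/379]
step 0: P' = (I − K·H)·P̄ = [42741/3790 -13137/1895 2139/758; -13137/1895 18091/3790 -513/379; 2139/758 -513/379 831/758]
step 1: x̄ = F·x = [16329/1895, -27101/1895, -10643/1895]
step 1: P̄ = F·P·Fᵀ + Q = [69992/1895 -204321/3790 -30189/1895; -204321/3790 322769/3790 97347/3790; -30189/1895 97347/3790 27623/1895]
step 1: y = z − H·x̄ = [940/379, -32317/1895]
step 1: S = H·P̄·Hᵀ + R = [27382/379 6257/758; 6257/758 737051/3790]
step 1: K = P̄·Hᵀ·S⁻¹ = [-2264069/9634951 3659832/9634951; 29080895/105984461 -67713523/105984461; 37620877/105984461 -18282724/105984461]
step 1: x' = x̄ + K·y = [14993773/9634951, -288816226/105984461, -190148657/105984461]
step 1: P' = (I − K·H)·P̄ = [61275330/9634951 -40043411/9634951 13399923/9634951; -40043411/9634951 342916098/105984461 -55347317/105984461; 13399923/9634951 -55347317/105984461 73908183/105984461]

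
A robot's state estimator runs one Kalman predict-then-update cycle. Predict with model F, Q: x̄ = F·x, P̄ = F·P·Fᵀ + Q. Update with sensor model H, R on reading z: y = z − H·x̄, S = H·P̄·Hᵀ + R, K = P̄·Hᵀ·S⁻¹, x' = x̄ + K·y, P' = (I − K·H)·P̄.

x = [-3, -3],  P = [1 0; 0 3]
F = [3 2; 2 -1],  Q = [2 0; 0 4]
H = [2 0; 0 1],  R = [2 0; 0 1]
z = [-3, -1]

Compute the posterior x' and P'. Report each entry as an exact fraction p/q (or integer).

x' = [-84/47, -7/6]
P' = [23/47 0; 0 11/12]

x̄ = F·x = [-15, -3]
P̄ = F·P·Fᵀ + Q = [23 0; 0 11]
y = z − H·x̄ = [27, 2]
S = H·P̄·Hᵀ + R = [94 0; 0 12]
K = P̄·Hᵀ·S⁻¹ = [23/47 0; 0 11/12]
x' = x̄ + K·y = [-84/47, -7/6]
P' = (I − K·H)·P̄ = [23/47 0; 0 11/12]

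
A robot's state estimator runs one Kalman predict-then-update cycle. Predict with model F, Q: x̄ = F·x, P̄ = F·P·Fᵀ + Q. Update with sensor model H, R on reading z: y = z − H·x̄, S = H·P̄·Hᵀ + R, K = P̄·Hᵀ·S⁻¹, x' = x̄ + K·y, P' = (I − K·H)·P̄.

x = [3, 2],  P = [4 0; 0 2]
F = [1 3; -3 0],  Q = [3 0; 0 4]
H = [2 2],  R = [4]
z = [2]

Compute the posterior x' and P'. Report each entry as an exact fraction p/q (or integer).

x̄ = F·x = [9, -9]
P̄ = F·P·Fᵀ + Q = [25 -12; -12 40]
y = z − H·x̄ = [2]
S = H·P̄·Hᵀ + R = [168]
K = P̄·Hᵀ·S⁻¹ = [13/84; 1/3]
x' = x̄ + K·y = [391/42, -25/3]
P' = (I − K·H)·P̄ = [881/42 -62/3; -62/3 64/3]

x' = [391/42, -25/3]
P' = [881/42 -62/3; -62/3 64/3]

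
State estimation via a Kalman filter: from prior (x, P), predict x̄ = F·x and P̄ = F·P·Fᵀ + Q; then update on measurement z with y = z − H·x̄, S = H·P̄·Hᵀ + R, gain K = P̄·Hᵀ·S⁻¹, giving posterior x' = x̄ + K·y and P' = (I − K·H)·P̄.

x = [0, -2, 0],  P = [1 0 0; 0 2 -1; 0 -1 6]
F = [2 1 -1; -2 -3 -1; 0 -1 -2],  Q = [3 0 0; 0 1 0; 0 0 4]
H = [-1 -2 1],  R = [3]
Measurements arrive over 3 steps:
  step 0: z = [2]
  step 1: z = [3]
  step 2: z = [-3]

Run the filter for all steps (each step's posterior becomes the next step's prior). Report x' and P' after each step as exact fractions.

step 0: x̄ = F·x = [-2, 6, 2]
step 0: P̄ = F·P·Fᵀ + Q = [17 -6 11; -6 23 11; 11 11 26]
step 0: y = z − H·x̄ = [10]
step 0: S = H·P̄·Hᵀ + R = [48]
step 0: K = P̄·Hᵀ·S⁻¹ = [1/8; -29/48; -7/48]
step 0: x' = x̄ + K·y = [-3/4, -1/24, 13/24]
step 0: P' = (I − K·H)·P̄ = [65/4 -19/8 95/8; -19/8 263/48 325/48; 95/8 325/48 1199/48]
step 1: x̄ = F·x = [-25/12, 13/12, -25/24]
step 1: P̄ = F·P·Fᵀ + Q = [335/12 -287/12 -121/24; -287/12 2399/12 3757/24; -121/24 3757/24 6551/48]
step 1: y = z − H·x̄ = [33/8]
step 1: S = H·P̄·Hᵀ + R = [4085/16]
step 1: K = P̄·Hᵀ·S⁻¹ = [238/4085; -702/817; -549/817]
step 1: x' = x̄ + K·y = [-22586/12255, -6032/2451, -9347/2451]
step 1: P' = (I − K·H)·P̄ = [331498/12255 -27293/2451 12142/2451; -27293/2451 27992/2451 22373/2451; 12142/2451 22373/2451 51947/2451]
step 2: x̄ = F·x = [-28597/12255, 182387/12255, 8242/817]
step 2: P̄ = F·P·Fᵀ + Q = [750022/12255 -170687/12255 19849/817; -170687/12255 2134072/12255 112821/817; 19849/817 112821/817 111692/817]
step 2: y = z − H·x̄ = [58594/4085]
step 2: S = H·P̄·Hᵀ + R = [983659/4085]
step 2: K = P̄·Hᵀ·S⁻¹ = [-36971/983659; -801714/983659; -668995/983659]
step 2: x' = x̄ + K·y = [-8476997/2950977, 9419761/2950977, 327416/983659]
step 2: P' = (I − K·H)·P̄ = [179599835/2950977 -62868619/2950977 17843286/983659; -62868619/2950977 41851436/2950977 4539609/983659; 17843286/983659 4539609/983659 24915519/983659]

step 0: x' = [-3/4, -1/24, 13/24], P' = [65/4 -19/8 95/8; -19/8 263/48 325/48; 95/8 325/48 1199/48]
step 1: x' = [-22586/12255, -6032/2451, -9347/2451], P' = [331498/12255 -27293/2451 12142/2451; -27293/2451 27992/2451 22373/2451; 12142/2451 22373/2451 51947/2451]
step 2: x' = [-8476997/2950977, 9419761/2950977, 327416/983659], P' = [179599835/2950977 -62868619/2950977 17843286/983659; -62868619/2950977 41851436/2950977 4539609/983659; 17843286/983659 4539609/983659 24915519/983659]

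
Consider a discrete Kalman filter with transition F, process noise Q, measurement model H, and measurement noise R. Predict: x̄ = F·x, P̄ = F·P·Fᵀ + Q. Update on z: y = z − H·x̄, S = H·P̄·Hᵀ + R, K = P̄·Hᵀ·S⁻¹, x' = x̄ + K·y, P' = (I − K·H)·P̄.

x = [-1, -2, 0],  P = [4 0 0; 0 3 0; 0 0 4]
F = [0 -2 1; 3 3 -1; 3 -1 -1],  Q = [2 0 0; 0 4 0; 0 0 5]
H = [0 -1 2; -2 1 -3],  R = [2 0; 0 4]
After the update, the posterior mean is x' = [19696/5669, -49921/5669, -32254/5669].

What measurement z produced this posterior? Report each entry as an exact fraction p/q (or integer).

z = [-3, 1]

x̄ = F·x = [4, -9, -1]
P̄ = F·P·Fᵀ + Q = [18 -22 2; -22 71 31; 2 31 48]
S = H·P̄·Hᵀ + R = [141 -256; -256 505]
K = P̄·Hᵀ·S⁻¹ = [-3254/5669 -2368/5669; 1087/5669 798/5669; 2873/5669 143/5669]
x' − x̄ = [-2980/5669, 1100/5669, -26585/5669] = K·y
y = (KᵀK)⁻¹·Kᵀ·(x' − x̄) = [-10, 15]
z = y + H·x̄ = [-10, 15] + [7, -14] = [-3, 1]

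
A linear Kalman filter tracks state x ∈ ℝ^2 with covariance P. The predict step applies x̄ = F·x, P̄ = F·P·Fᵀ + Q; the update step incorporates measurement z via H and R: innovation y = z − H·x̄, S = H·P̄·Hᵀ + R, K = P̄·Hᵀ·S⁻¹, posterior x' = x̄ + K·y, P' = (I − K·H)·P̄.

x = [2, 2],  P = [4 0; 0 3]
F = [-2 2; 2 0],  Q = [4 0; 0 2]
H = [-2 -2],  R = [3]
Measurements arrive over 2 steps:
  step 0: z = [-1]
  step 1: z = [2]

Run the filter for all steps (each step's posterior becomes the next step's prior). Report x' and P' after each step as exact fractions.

step 0: x̄ = F·x = [0, 4]
step 0: P̄ = F·P·Fᵀ + Q = [32 -16; -16 18]
step 0: y = z − H·x̄ = [7]
step 0: S = H·P̄·Hᵀ + R = [75]
step 0: K = P̄·Hᵀ·S⁻¹ = [-32/75; -4/75]
step 0: x' = x̄ + K·y = [-224/75, 272/75]
step 0: P' = (I − K·H)·P̄ = [1376/75 -1328/75; -1328/75 1334/75]
step 1: x̄ = F·x = [992/75, -448/75]
step 1: P̄ = F·P·Fᵀ + Q = [21764/75 -10816/75; -10816/75 5654/75]
step 1: y = z − H·x̄ = [1238/75]
step 1: S = H·P̄·Hᵀ + R = [23369/75]
step 1: K = P̄·Hᵀ·S⁻¹ = [-21896/23369; 10324/23369]
step 1: x' = x̄ + K·y = [-52336/23369, 30824/23369]
step 1: P' = (I − K·H)·P̄ = [388908/23369 -356064/23369; -356064/23369 340578/23369]

step 0: x' = [-224/75, 272/75], P' = [1376/75 -1328/75; -1328/75 1334/75]
step 1: x' = [-52336/23369, 30824/23369], P' = [388908/23369 -356064/23369; -356064/23369 340578/23369]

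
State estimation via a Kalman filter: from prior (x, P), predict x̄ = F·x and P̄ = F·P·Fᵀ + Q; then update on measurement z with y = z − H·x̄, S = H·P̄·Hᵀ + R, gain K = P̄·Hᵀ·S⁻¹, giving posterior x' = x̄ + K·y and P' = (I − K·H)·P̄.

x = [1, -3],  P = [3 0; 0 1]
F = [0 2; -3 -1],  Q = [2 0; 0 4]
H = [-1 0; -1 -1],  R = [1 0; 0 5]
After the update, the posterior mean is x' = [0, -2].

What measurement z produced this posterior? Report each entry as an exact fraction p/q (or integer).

x̄ = F·x = [-6, 0]
P̄ = F·P·Fᵀ + Q = [6 -2; -2 32]
S = H·P̄·Hᵀ + R = [7 4; 4 39]
K = P̄·Hᵀ·S⁻¹ = [-218/257 -4/257; 198/257 -218/257]
x' − x̄ = [6, -2] = K·y
y = (KᵀK)⁻¹·Kᵀ·(x' − x̄) = [-7, -4]
z = y + H·x̄ = [-7, -4] + [6, 6] = [-1, 2]

z = [-1, 2]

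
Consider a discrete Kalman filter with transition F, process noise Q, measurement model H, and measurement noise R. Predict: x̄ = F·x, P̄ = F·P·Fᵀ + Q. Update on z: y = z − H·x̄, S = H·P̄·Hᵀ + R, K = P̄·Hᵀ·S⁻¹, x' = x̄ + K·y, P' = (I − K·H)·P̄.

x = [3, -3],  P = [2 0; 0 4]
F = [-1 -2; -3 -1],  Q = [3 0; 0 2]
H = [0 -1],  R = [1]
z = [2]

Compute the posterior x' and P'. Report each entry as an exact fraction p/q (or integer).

x' = [131/25, -54/25]
P' = [329/25 14/25; 14/25 24/25]

x̄ = F·x = [3, -6]
P̄ = F·P·Fᵀ + Q = [21 14; 14 24]
y = z − H·x̄ = [-4]
S = H·P̄·Hᵀ + R = [25]
K = P̄·Hᵀ·S⁻¹ = [-14/25; -24/25]
x' = x̄ + K·y = [131/25, -54/25]
P' = (I − K·H)·P̄ = [329/25 14/25; 14/25 24/25]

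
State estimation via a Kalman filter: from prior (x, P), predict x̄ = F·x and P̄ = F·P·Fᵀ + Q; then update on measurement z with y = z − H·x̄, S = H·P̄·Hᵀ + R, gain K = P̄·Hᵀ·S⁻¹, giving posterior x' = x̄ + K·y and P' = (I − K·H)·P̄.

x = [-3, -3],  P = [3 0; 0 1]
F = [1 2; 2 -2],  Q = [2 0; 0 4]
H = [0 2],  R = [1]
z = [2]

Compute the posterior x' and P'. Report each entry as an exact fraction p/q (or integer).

x̄ = F·x = [-9, 0]
P̄ = F·P·Fᵀ + Q = [9 2; 2 20]
y = z − H·x̄ = [2]
S = H·P̄·Hᵀ + R = [81]
K = P̄·Hᵀ·S⁻¹ = [4/81; 40/81]
x' = x̄ + K·y = [-721/81, 80/81]
P' = (I − K·H)·P̄ = [713/81 2/81; 2/81 20/81]

x' = [-721/81, 80/81]
P' = [713/81 2/81; 2/81 20/81]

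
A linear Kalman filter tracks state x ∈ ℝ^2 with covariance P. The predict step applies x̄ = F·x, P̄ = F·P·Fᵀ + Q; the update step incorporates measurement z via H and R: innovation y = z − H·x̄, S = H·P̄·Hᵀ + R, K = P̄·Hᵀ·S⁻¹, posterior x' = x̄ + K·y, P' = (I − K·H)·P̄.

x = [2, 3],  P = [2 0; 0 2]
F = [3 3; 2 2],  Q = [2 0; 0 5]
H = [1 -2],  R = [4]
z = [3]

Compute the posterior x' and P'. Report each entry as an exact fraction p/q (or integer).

x̄ = F·x = [15, 10]
P̄ = F·P·Fᵀ + Q = [38 24; 24 21]
y = z − H·x̄ = [8]
S = H·P̄·Hᵀ + R = [30]
K = P̄·Hᵀ·S⁻¹ = [-1/3; -3/5]
x' = x̄ + K·y = [37/3, 26/5]
P' = (I − K·H)·P̄ = [104/3 18; 18 51/5]

x' = [37/3, 26/5]
P' = [104/3 18; 18 51/5]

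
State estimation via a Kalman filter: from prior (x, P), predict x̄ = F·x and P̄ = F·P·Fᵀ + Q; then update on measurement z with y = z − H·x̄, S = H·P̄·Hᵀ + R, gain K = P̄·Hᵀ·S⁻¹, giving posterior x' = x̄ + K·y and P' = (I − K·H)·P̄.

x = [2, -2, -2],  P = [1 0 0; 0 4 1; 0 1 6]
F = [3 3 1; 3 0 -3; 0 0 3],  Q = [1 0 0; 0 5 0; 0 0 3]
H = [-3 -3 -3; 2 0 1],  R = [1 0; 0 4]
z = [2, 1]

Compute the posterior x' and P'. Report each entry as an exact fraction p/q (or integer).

x̄ = F·x = [-2, 12, -6]
P̄ = F·P·Fᵀ + Q = [58 -18 27; -18 68 -54; 27 -54 57]
y = z − H·x̄ = [14, 11]
S = H·P̄·Hᵀ + R = [838 -492; -492 401]
K = P̄·Hᵀ·S⁻¹ = [-10245/93974 10471/46987; -19734/46987 -34758/46987; 9261/46987 24369/46987]
x' = x̄ + K·y = [-50508/46987, -94770/46987, 115791/46987]
P' = (I − K·H)·P̄ = [396541/93974 158094/46987 -354657/46987; 158094/46987 303704/46987 -455220/46987; -354657/46987 -455220/46987 806790/46987]

x' = [-50508/46987, -94770/46987, 115791/46987]
P' = [396541/93974 158094/46987 -354657/46987; 158094/46987 303704/46987 -455220/46987; -354657/46987 -455220/46987 806790/46987]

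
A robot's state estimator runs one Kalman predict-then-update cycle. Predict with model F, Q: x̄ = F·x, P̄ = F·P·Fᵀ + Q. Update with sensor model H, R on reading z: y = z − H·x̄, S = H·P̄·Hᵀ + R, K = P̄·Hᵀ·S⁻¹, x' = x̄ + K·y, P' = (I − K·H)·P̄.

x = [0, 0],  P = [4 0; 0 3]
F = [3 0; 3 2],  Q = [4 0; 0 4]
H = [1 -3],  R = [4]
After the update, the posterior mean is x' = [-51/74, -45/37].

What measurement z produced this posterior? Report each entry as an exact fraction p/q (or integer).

x̄ = F·x = [0, 0]
P̄ = F·P·Fᵀ + Q = [40 36; 36 52]
S = H·P̄·Hᵀ + R = [296]
K = P̄·Hᵀ·S⁻¹ = [-17/74; -15/37]
x' − x̄ = [-51/74, -45/37] = K·y
y = (KᵀK)⁻¹·Kᵀ·(x' − x̄) = [3]
z = y + H·x̄ = [3] + [0] = [3]

z = [3]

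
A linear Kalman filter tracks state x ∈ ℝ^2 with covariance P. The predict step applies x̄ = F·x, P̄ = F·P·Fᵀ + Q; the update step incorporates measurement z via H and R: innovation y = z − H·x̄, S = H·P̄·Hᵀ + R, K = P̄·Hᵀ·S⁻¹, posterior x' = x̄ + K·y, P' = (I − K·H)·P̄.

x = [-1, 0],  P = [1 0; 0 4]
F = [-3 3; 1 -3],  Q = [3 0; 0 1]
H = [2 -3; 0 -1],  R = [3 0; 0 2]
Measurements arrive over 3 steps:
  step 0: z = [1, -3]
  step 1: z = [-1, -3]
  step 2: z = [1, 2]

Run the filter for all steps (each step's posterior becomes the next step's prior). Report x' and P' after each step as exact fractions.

step 0: x' = [713/278, 210/139], P' = [2217/1112 567/556; 567/556 221/278]
step 1: x' = [-281/3863, 20195/42493], P' = [9726/3863 5122/3863; 5122/3863 122978/127479]
step 2: x' = [-409404/343867, -2169476/1719335], P' = [938961/343867 500796/343867; 500796/343867 5387066/5158005]

step 0: x̄ = F·x = [3, -1]
step 0: P̄ = F·P·Fᵀ + Q = [48 -39; -39 38]
step 0: y = z − H·x̄ = [-8, -4]
step 0: S = H·P̄·Hᵀ + R = [1005 192; 192 40]
step 0: K = P̄·Hᵀ·S⁻¹ = [43/139 -567/1112; -16/139 -221/556]
step 0: x' = x̄ + K·y = [713/278, 210/139]
step 0: P' = (I − K·H)·P̄ = [2217/1112 567/556; 567/556 221/278]
step 1: x̄ = F·x = [-879/278, -547/278]
step 1: P̄ = F·P·Fᵀ + Q = [10833/1112 -999/1112; -999/1112 4481/1112]
step 1: y = z − H·x̄ = [-161/278, -1381/278]
step 1: S = H·P̄·Hᵀ + R = [98985/1112 15441/1112; 15441/1112 6705/1112]
step 1: K = P̄·Hᵀ·S⁻¹ = [1362/3863 -2561/3863; -10294/127479 -61489/127479]
step 1: x' = x̄ + K·y = [-281/3863, 20195/42493]
step 1: P' = (I − K·H)·P̄ = [9726/3863 5122/3863; 5122/3863 122978/127479]
step 2: x̄ = F·x = [69858/42493, -63676/42493]
step 2: P̄ = F·P·Fᵀ + Q = [445131/42493 -13788/42493; -13788/42493 180361/42493]
step 2: y = z − H·x̄ = [-288251/42493, 21310/42493]
step 2: S = H·P̄·Hᵀ + R = [3696708/42493 568659/42493; 568659/42493 265347/42493]
step 2: K = P̄·Hᵀ·S⁻¹ = [125178/343867 -250398/343867; -379106/5158005 -2693533/5158005]
step 2: x' = x̄ + K·y = [-409404/343867, -2169476/1719335]
step 2: P' = (I − K·H)·P̄ = [938961/343867 500796/343867; 500796/343867 5387066/5158005]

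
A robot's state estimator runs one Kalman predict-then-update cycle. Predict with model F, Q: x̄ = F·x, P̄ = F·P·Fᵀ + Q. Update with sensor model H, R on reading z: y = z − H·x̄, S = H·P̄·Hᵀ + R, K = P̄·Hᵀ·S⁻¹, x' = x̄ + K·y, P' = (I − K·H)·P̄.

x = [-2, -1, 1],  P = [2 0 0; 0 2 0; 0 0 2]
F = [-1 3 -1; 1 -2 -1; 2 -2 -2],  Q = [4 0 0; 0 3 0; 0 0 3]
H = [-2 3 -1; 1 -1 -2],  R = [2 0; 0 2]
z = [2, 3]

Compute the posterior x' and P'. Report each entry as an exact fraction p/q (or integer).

x̄ = F·x = [-2, -1, -4]
P̄ = F·P·Fᵀ + Q = [26 -12 -12; -12 15 16; -12 16 27]
y = z − H·x̄ = [-3, -4]
S = H·P̄·Hᵀ + R = [268 -219; -219 287]
K = P̄·Hᵀ·S⁻¹ = [-8234/28955 -28/28955; 458/5791 -841/5791; -5043/28955 -12121/28955]
x' = x̄ + K·y = [-33096/28955, -3801/5791, -52207/28955]
P' = (I − K·H)·P̄ = [128782/28955 17458/5791 20774/28955; 17458/5791 12972/5791 3084/5791; 20774/28955 3084/5791 14798/28955]

x' = [-33096/28955, -3801/5791, -52207/28955]
P' = [128782/28955 17458/5791 20774/28955; 17458/5791 12972/5791 3084/5791; 20774/28955 3084/5791 14798/28955]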